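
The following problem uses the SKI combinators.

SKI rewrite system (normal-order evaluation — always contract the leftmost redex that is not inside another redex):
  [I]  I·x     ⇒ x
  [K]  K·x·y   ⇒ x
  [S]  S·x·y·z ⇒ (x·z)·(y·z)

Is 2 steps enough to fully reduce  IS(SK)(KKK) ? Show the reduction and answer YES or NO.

Answer: YES — reaches normal form S(SK)K in 2 ≤ 2 steps

Reduction:
  start: IS(SK)(KKK)
  →1  S(SK)(KKK)
  →2  S(SK)K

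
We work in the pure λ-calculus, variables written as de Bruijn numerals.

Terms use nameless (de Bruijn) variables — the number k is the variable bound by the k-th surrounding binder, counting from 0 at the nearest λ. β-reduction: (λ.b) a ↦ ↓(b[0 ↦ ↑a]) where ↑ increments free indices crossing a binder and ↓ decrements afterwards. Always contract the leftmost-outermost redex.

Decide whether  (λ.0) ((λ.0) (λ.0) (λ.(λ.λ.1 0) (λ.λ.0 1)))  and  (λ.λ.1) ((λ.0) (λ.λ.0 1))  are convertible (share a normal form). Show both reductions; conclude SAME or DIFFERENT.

Term A:
  start: (λ.0) ((λ.0) (λ.0) (λ.(λ.λ.1 0) (λ.λ.0 1)))
  [1] (λ.0) (λ.0) (λ.(λ.λ.1 0) (λ.λ.0 1))
  [2] (λ.0) (λ.(λ.λ.1 0) (λ.λ.0 1))
  [3] λ.(λ.λ.1 0) (λ.λ.0 1)
  [4] λ.λ.(λ.λ.0 1) 0
  [5] λ.λ.λ.0 1

Term B:
  start: (λ.λ.1) ((λ.0) (λ.λ.0 1))
  [1] λ.(λ.0) (λ.λ.0 1)
  [2] λ.λ.λ.0 1

Answer: SAME — A ⇓ λ.λ.λ.0 1, B ⇓ λ.λ.λ.0 1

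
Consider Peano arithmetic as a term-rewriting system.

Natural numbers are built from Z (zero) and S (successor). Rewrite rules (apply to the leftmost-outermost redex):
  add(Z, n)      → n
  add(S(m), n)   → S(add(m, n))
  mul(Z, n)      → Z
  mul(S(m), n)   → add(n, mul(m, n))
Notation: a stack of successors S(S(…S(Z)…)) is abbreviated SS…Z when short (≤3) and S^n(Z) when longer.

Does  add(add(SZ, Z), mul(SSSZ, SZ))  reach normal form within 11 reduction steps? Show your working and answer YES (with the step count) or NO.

  start: add(add(SZ, Z), mul(SSSZ, SZ))
  →1  add(S(add(Z, Z)), mul(SSSZ, SZ))
  →2  S(add(add(Z, Z), mul(SSSZ, SZ)))
  →3  S(add(Z, mul(SSSZ, SZ)))
  →4  S(mul(SSSZ, SZ))
  →5  S(add(SZ, mul(SSZ, SZ)))
  →6  S(S(add(Z, mul(SSZ, SZ))))
  →7  S(S(mul(SSZ, SZ)))
  →8  S(S(add(SZ, mul(SZ, SZ))))
  →9  S(S(S(add(Z, mul(SZ, SZ)))))
  →10  S(S(S(mul(SZ, SZ))))
  →11  S(S(S(add(SZ, mul(Z, SZ)))))

Answer: NO — after 11 steps the term is S(S(S(add(SZ, mul(Z, SZ))))), not yet normal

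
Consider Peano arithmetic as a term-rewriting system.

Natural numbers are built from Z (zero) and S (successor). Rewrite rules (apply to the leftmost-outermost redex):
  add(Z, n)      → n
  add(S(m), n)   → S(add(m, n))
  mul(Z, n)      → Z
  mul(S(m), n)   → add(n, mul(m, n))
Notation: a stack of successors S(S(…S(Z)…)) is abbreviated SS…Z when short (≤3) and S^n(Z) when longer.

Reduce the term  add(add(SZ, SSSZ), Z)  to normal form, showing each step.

  start: add(add(SZ, SSSZ), Z)
  step 1: add(S(add(Z, SSSZ)), Z)
  step 2: S(add(add(Z, SSSZ), Z))
  step 3: S(add(SSSZ, Z))
  step 4: S(S(add(SSZ, Z)))
  step 5: S(S(S(add(SZ, Z))))
  step 6: S(S(S(S(add(Z, Z)))))
  step 7: S^4(Z)

Answer: normal form = S^4(Z)  (in 7 steps)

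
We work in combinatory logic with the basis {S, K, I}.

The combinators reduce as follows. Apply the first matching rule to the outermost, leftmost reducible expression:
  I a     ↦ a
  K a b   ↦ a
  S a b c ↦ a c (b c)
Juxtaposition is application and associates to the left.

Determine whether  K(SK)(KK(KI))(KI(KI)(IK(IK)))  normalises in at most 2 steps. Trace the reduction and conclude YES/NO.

  start: K(SK)(KK(KI))(KI(KI)(IK(IK)))
  step 1: SK(KI(KI)(IK(IK)))
  step 2: SK(I(IK(IK)))

Answer: NO — after 2 steps the term is SK(I(IK(IK))), not yet normal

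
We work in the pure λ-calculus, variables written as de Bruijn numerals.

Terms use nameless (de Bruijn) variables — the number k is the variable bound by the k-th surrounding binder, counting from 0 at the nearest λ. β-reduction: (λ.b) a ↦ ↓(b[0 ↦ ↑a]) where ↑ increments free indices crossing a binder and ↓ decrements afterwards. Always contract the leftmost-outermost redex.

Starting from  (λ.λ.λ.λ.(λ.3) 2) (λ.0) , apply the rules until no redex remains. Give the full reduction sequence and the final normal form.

  start: (λ.λ.λ.λ.(λ.3) 2) (λ.0)
  [1] λ.λ.λ.(λ.3) 2
  [2] λ.λ.λ.2

Answer: normal form = λ.λ.λ.2  (in 2 steps)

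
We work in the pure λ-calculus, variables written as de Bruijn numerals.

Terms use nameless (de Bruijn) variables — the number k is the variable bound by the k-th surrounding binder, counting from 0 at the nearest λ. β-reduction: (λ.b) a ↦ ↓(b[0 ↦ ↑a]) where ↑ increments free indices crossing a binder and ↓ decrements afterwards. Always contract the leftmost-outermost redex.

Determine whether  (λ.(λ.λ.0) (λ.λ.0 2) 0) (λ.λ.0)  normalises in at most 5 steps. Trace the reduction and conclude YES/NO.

Answer: YES — reaches normal form λ.λ.0 in 3 ≤ 5 steps

Reduction:
  start: (λ.(λ.λ.0) (λ.λ.0 2) 0) (λ.λ.0)
  →1  (λ.λ.0) (λ.λ.0 (λ.λ.0)) (λ.λ.0)
  →2  (λ.0) (λ.λ.0)
  →3  λ.λ.0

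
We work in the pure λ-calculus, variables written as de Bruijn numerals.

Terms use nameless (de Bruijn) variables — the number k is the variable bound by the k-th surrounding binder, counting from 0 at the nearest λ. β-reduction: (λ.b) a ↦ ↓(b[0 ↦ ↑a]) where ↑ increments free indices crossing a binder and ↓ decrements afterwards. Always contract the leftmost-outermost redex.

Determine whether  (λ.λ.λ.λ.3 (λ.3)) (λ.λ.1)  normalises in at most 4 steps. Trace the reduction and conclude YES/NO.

  start: (λ.λ.λ.λ.3 (λ.3)) (λ.λ.1)
  step 1: λ.λ.λ.(λ.λ.1) (λ.3)
  step 2: λ.λ.λ.λ.λ.4

Answer: YES — reaches normal form λ.λ.λ.λ.λ.4 in 2 ≤ 4 steps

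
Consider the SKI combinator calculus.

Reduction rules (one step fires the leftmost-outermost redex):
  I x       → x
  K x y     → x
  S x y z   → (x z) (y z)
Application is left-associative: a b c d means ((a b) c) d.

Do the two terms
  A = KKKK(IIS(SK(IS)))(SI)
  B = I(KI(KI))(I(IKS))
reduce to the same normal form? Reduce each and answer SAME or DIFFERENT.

Answer: DIFFERENT — A ⇓ K(SI), B ⇓ KS

Derivation:
Term A:
  start: KKKK(IIS(SK(IS)))(SI)
  step 1: KK(IIS(SK(IS)))(SI)
  step 2: K(SI)

Term B:
  start: I(KI(KI))(I(IKS))
  step 1: KI(KI)(I(IKS))
  step 2: I(I(IKS))
  step 3: I(IKS)
  step 4: IKS
  step 5: KS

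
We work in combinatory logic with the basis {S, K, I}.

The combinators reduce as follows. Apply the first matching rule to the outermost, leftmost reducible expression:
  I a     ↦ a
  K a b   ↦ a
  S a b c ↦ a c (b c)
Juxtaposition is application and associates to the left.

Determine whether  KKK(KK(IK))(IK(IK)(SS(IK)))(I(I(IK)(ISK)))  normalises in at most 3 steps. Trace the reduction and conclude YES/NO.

Answer: NO — after 3 steps the term is K(I(I(IK)(ISK))), not yet normal

Derivation:
  start: KKK(KK(IK))(IK(IK)(SS(IK)))(I(I(IK)(ISK)))
  [1] K(KK(IK))(IK(IK)(SS(IK)))(I(I(IK)(ISK)))
  [2] KK(IK)(I(I(IK)(ISK)))
  [3] K(I(I(IK)(ISK)))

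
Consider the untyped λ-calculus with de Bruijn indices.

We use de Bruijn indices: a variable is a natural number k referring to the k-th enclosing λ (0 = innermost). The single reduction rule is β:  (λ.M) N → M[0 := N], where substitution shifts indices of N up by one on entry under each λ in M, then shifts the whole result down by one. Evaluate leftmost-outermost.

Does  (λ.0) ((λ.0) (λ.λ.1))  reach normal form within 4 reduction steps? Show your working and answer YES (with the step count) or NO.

  start: (λ.0) ((λ.0) (λ.λ.1))
  →1  (λ.0) (λ.λ.1)
  →2  λ.λ.1

Answer: YES — reaches normal form λ.λ.1 in 2 ≤ 4 steps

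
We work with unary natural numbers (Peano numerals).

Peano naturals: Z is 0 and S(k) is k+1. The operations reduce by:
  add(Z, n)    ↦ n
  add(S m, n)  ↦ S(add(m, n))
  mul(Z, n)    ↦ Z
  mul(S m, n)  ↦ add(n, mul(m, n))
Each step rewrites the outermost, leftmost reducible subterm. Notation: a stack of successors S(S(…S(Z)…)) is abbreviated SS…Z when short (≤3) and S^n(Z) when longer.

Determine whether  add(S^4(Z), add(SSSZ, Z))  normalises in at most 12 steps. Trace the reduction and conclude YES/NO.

Answer: YES — reaches normal form S^7(Z) in 9 ≤ 12 steps

Reduction:
  start: add(S^4(Z), add(SSSZ, Z))
  [1] S(add(SSSZ, add(SSSZ, Z)))
  [2] S(S(add(SSZ, add(SSSZ, Z))))
  [3] S(S(S(add(SZ, add(SSSZ, Z)))))
  [4] S(S(S(S(add(Z, add(SSSZ, Z))))))
  [5] S(S(S(S(add(SSSZ, Z)))))
  [6] S(S(S(S(S(add(SSZ, Z))))))
  [7] S(S(S(S(S(S(add(SZ, Z)))))))
  [8] S(S(S(S(S(S(S(add(Z, Z))))))))
  [9] S^7(Z)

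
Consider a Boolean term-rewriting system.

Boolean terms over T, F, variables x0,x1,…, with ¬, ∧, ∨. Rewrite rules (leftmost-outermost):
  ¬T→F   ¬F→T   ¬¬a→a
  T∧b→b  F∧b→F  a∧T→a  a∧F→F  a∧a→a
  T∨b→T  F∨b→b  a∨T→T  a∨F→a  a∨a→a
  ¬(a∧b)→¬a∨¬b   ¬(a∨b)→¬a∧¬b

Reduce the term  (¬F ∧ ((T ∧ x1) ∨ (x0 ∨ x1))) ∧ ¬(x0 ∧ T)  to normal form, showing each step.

  start: (¬F ∧ ((T ∧ x1) ∨ (x0 ∨ x1))) ∧ ¬(x0 ∧ T)
  →1  (T ∧ ((T ∧ x1) ∨ (x0 ∨ x1))) ∧ ¬(x0 ∧ T)
  →2  ((T ∧ x1) ∨ (x0 ∨ x1)) ∧ ¬(x0 ∧ T)
  →3  (x1 ∨ (x0 ∨ x1)) ∧ ¬(x0 ∧ T)
  →4  (x1 ∨ (x0 ∨ x1)) ∧ (¬x0 ∨ ¬T)
  →5  (x1 ∨ (x0 ∨ x1)) ∧ (¬x0 ∨ F)
  →6  (x1 ∨ (x0 ∨ x1)) ∧ ¬x0

Answer: normal form = (x1 ∨ (x0 ∨ x1)) ∧ ¬x0  (in 6 steps)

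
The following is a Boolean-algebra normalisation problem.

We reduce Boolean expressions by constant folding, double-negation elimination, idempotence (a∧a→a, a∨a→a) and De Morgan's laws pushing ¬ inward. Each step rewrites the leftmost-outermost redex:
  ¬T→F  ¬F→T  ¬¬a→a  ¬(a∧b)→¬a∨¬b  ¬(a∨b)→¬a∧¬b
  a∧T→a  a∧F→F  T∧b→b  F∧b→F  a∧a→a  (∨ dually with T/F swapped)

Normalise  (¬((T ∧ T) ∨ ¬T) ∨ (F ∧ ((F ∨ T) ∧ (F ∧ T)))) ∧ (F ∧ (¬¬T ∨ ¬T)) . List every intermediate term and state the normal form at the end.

  start: (¬((T ∧ T) ∨ ¬T) ∨ (F ∧ ((F ∨ T) ∧ (F ∧ T)))) ∧ (F ∧ (¬¬T ∨ ¬T))
  [1] ((¬(T ∧ T) ∧ ¬¬T) ∨ (F ∧ ((F ∨ T) ∧ (F ∧ T)))) ∧ (F ∧ (¬¬T ∨ ¬T))
  [2] (((¬T ∨ ¬T) ∧ ¬¬T) ∨ (F ∧ ((F ∨ T) ∧ (F ∧ T)))) ∧ (F ∧ (¬¬T ∨ ¬T))
  [3] ((¬T ∧ ¬¬T) ∨ (F ∧ ((F ∨ T) ∧ (F ∧ T)))) ∧ (F ∧ (¬¬T ∨ ¬T))
  [4] ((F ∧ ¬¬T) ∨ (F ∧ ((F ∨ T) ∧ (F ∧ T)))) ∧ (F ∧ (¬¬T ∨ ¬T))
  [5] (F ∨ (F ∧ ((F ∨ T) ∧ (F ∧ T)))) ∧ (F ∧ (¬¬T ∨ ¬T))
  [6] (F ∧ ((F ∨ T) ∧ (F ∧ T))) ∧ (F ∧ (¬¬T ∨ ¬T))
  [7] F ∧ (F ∧ (¬¬T ∨ ¬T))
  [8] F

Answer: normal form = F  (in 8 steps)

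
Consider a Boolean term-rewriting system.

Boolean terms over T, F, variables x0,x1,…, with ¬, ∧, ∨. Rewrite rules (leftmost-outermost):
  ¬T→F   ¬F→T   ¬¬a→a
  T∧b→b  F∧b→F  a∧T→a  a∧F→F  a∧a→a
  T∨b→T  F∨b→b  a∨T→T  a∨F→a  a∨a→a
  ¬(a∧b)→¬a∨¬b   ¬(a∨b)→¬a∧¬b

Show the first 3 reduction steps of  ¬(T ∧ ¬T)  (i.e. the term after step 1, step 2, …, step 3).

  start: ¬(T ∧ ¬T)
  →1  ¬T ∨ ¬¬T
  →2  F ∨ ¬¬T
  →3  ¬¬T

Answer: after 3 steps: ¬¬T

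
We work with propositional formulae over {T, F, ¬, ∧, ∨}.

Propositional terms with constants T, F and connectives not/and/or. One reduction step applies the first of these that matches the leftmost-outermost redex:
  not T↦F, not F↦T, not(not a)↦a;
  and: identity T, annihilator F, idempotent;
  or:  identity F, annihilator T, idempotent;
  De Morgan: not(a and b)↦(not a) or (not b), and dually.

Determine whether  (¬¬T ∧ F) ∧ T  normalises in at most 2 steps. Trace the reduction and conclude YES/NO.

Answer: YES — reaches normal form F in 2 ≤ 2 steps

Working:
  start: (¬¬T ∧ F) ∧ T
  →1  ¬¬T ∧ F
  →2  F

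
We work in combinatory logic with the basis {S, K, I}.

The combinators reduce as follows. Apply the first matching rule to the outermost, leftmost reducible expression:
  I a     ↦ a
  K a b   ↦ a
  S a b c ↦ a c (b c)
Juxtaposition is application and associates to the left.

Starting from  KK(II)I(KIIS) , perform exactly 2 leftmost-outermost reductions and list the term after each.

Answer: after 2 steps: I

Derivation:
  start: KK(II)I(KIIS)
  step 1: KI(KIIS)
  step 2: I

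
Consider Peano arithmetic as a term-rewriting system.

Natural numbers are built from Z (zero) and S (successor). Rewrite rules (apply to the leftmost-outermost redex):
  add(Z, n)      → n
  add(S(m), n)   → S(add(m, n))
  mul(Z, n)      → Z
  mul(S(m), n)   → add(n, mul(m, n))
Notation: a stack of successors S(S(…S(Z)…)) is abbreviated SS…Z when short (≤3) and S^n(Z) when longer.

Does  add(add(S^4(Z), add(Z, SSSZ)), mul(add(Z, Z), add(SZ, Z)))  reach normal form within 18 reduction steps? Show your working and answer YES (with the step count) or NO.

Answer: YES — reaches normal form S^7(Z) in 16 ≤ 18 steps

Working:
  start: add(add(S^4(Z), add(Z, SSSZ)), mul(add(Z, Z), add(SZ, Z)))
  →1  add(S(add(SSSZ, add(Z, SSSZ))), mul(add(Z, Z), add(SZ, Z)))
  →2  S(add(add(SSSZ, add(Z, SSSZ)), mul(add(Z, Z), add(SZ, Z))))
  →3  S(add(S(add(SSZ, add(Z, SSSZ))), mul(add(Z, Z), add(SZ, Z))))
  →4  S(S(add(add(SSZ, add(Z, SSSZ)), mul(add(Z, Z), add(SZ, Z)))))
  →5  S(S(add(S(add(SZ, add(Z, SSSZ))), mul(add(Z, Z), add(SZ, Z)))))
  →6  S(S(S(add(add(SZ, add(Z, SSSZ)), mul(add(Z, Z), add(SZ, Z))))))
  →7  S(S(S(add(S(add(Z, add(Z, SSSZ))), mul(add(Z, Z), add(SZ, Z))))))
  →8  S(S(S(S(add(add(Z, add(Z, SSSZ)), mul(add(Z, Z), add(SZ, Z)))))))
  →9  S(S(S(S(add(add(Z, SSSZ), mul(add(Z, Z), add(SZ, Z)))))))
  →10  S(S(S(S(add(SSSZ, mul(add(Z, Z), add(SZ, Z)))))))
  →11  S(S(S(S(S(add(SSZ, mul(add(Z, Z), add(SZ, Z))))))))
  →12  S(S(S(S(S(S(add(SZ, mul(add(Z, Z), add(SZ, Z)))))))))
  →13  S(S(S(S(S(S(S(add(Z, mul(add(Z, Z), add(SZ, Z))))))))))
  →14  S(S(S(S(S(S(S(mul(add(Z, Z), add(SZ, Z)))))))))
  →15  S(S(S(S(S(S(S(mul(Z, add(SZ, Z)))))))))
  →16  S^7(Z)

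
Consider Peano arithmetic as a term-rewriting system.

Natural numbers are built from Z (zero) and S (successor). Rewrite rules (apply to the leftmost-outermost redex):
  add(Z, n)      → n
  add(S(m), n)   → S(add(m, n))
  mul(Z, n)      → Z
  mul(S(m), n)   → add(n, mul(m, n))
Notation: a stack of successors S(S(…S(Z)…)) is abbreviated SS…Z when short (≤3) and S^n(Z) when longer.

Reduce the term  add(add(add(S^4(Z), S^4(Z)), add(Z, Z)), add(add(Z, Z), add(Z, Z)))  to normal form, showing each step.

Answer: normal form = S^8(Z)  (in 27 steps)

Derivation:
  start: add(add(add(S^4(Z), S^4(Z)), add(Z, Z)), add(add(Z, Z), add(Z, Z)))
  →1  add(add(S(add(SSSZ, S^4(Z))), add(Z, Z)), add(add(Z, Z), add(Z, Z)))
  →2  add(S(add(add(SSSZ, S^4(Z)), add(Z, Z))), add(add(Z, Z), add(Z, Z)))
  →3  S(add(add(add(SSSZ, S^4(Z)), add(Z, Z)), add(add(Z, Z), add(Z, Z))))
  →4  S(add(add(S(add(SSZ, S^4(Z))), add(Z, Z)), add(add(Z, Z), add(Z, Z))))
  →5  S(add(S(add(add(SSZ, S^4(Z)), add(Z, Z))), add(add(Z, Z), add(Z, Z))))
  →6  S(S(add(add(add(SSZ, S^4(Z)), add(Z, Z)), add(add(Z, Z), add(Z, Z)))))
  →7  S(S(add(add(S(add(SZ, S^4(Z))), add(Z, Z)), add(add(Z, Z), add(Z, Z)))))
  →8  S(S(add(S(add(add(SZ, S^4(Z)), add(Z, Z))), add(add(Z, Z), add(Z, Z)))))
  →9  S(S(S(add(add(add(SZ, S^4(Z)), add(Z, Z)), add(add(Z, Z), add(Z, Z))))))
  →10  S(S(S(add(add(S(add(Z, S^4(Z))), add(Z, Z)), add(add(Z, Z), add(Z, Z))))))
  →11  S(S(S(add(S(add(add(Z, S^4(Z)), add(Z, Z))), add(add(Z, Z), add(Z, Z))))))
  →12  S(S(S(S(add(add(add(Z, S^4(Z)), add(Z, Z)), add(add(Z, Z), add(Z, Z)))))))
  →13  S(S(S(S(add(add(S^4(Z), add(Z, Z)), add(add(Z, Z), add(Z, Z)))))))
  →14  S(S(S(S(add(S(add(SSSZ, add(Z, Z))), add(add(Z, Z), add(Z, Z)))))))
  →15  S(S(S(S(S(add(add(SSSZ, add(Z, Z)), add(add(Z, Z), add(Z, Z))))))))
  →16  S(S(S(S(S(add(S(add(SSZ, add(Z, Z))), add(add(Z, Z), add(Z, Z))))))))
  →17  S(S(S(S(S(S(add(add(SSZ, add(Z, Z)), add(add(Z, Z), add(Z, Z)))))))))
  →18  S(S(S(S(S(S(add(S(add(SZ, add(Z, Z))), add(add(Z, Z), add(Z, Z)))))))))
  →19  S(S(S(S(S(S(S(add(add(SZ, add(Z, Z)), add(add(Z, Z), add(Z, Z))))))))))
  →20  S(S(S(S(S(S(S(add(S(add(Z, add(Z, Z))), add(add(Z, Z), add(Z, Z))))))))))
  →21  S(S(S(S(S(S(S(S(add(add(Z, add(Z, Z)), add(add(Z, Z), add(Z, Z)))))))))))
  →22  S(S(S(S(S(S(S(S(add(add(Z, Z), add(add(Z, Z), add(Z, Z)))))))))))
  →23  S(S(S(S(S(S(S(S(add(Z, add(add(Z, Z), add(Z, Z)))))))))))
  →24  S(S(S(S(S(S(S(S(add(add(Z, Z), add(Z, Z))))))))))
  →25  S(S(S(S(S(S(S(S(add(Z, add(Z, Z))))))))))
  →26  S(S(S(S(S(S(S(S(add(Z, Z)))))))))
  →27  S^8(Z)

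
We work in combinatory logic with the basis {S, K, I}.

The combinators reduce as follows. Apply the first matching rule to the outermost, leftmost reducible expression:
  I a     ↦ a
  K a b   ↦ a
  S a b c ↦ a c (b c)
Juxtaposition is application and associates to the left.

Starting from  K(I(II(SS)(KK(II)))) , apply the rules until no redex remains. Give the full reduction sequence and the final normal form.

  start: K(I(II(SS)(KK(II))))
  →1  K(II(SS)(KK(II)))
  →2  K(I(SS)(KK(II)))
  →3  K(SS(KK(II)))
  →4  K(SSK)

Answer: normal form = K(SSK)  (in 4 steps)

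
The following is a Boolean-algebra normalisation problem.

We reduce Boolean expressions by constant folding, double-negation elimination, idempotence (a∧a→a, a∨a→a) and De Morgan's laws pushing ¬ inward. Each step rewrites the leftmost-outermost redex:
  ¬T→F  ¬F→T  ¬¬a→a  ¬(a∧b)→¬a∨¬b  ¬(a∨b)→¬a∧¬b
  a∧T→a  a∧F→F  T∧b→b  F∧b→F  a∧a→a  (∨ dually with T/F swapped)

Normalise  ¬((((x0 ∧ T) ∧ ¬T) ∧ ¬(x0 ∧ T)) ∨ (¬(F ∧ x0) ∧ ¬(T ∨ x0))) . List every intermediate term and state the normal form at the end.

  start: ¬((((x0 ∧ T) ∧ ¬T) ∧ ¬(x0 ∧ T)) ∨ (¬(F ∧ x0) ∧ ¬(T ∨ x0)))
  [1] ¬(((x0 ∧ T) ∧ ¬T) ∧ ¬(x0 ∧ T)) ∧ ¬(¬(F ∧ x0) ∧ ¬(T ∨ x0))
  [2] (¬((x0 ∧ T) ∧ ¬T) ∨ ¬¬(x0 ∧ T)) ∧ ¬(¬(F ∧ x0) ∧ ¬(T ∨ x0))
  [3] ((¬(x0 ∧ T) ∨ ¬¬T) ∨ ¬¬(x0 ∧ T)) ∧ ¬(¬(F ∧ x0) ∧ ¬(T ∨ x0))
  [4] (((¬x0 ∨ ¬T) ∨ ¬¬T) ∨ ¬¬(x0 ∧ T)) ∧ ¬(¬(F ∧ x0) ∧ ¬(T ∨ x0))
  [5] (((¬x0 ∨ F) ∨ ¬¬T) ∨ ¬¬(x0 ∧ T)) ∧ ¬(¬(F ∧ x0) ∧ ¬(T ∨ x0))
  [6] ((¬x0 ∨ ¬¬T) ∨ ¬¬(x0 ∧ T)) ∧ ¬(¬(F ∧ x0) ∧ ¬(T ∨ x0))
  [7] ((¬x0 ∨ T) ∨ ¬¬(x0 ∧ T)) ∧ ¬(¬(F ∧ x0) ∧ ¬(T ∨ x0))
  [8] (T ∨ ¬¬(x0 ∧ T)) ∧ ¬(¬(F ∧ x0) ∧ ¬(T ∨ x0))
  [9] T ∧ ¬(¬(F ∧ x0) ∧ ¬(T ∨ x0))
  [10] ¬(¬(F ∧ x0) ∧ ¬(T ∨ x0))
  [11] ¬¬(F ∧ x0) ∨ ¬¬(T ∨ x0)
  [12] (F ∧ x0) ∨ ¬¬(T ∨ x0)
  [13] F ∨ ¬¬(T ∨ x0)
  [14] ¬¬(T ∨ x0)
  [15] T ∨ x0
  [16] T

Answer: normal form = T  (in 16 steps)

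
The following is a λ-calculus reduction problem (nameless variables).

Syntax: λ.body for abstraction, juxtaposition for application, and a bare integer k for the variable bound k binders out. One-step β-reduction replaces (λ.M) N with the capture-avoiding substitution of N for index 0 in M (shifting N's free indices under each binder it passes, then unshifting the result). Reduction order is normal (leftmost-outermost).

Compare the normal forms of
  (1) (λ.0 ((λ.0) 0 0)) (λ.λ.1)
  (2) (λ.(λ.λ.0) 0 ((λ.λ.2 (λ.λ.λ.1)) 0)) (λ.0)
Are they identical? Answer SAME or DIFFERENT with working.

Term A:
  start: (λ.0 ((λ.0) 0 0)) (λ.λ.1)
  step 1: (λ.λ.1) ((λ.0) (λ.λ.1) (λ.λ.1))
  step 2: λ.(λ.0) (λ.λ.1) (λ.λ.1)
  step 3: λ.(λ.λ.1) (λ.λ.1)
  step 4: λ.λ.λ.λ.1

Term B:
  start: (λ.(λ.λ.0) 0 ((λ.λ.2 (λ.λ.λ.1)) 0)) (λ.0)
  step 1: (λ.λ.0) (λ.0) ((λ.λ.(λ.0) (λ.λ.λ.1)) (λ.0))
  step 2: (λ.0) ((λ.λ.(λ.0) (λ.λ.λ.1)) (λ.0))
  step 3: (λ.λ.(λ.0) (λ.λ.λ.1)) (λ.0)
  step 4: λ.(λ.0) (λ.λ.λ.1)
  step 5: λ.λ.λ.λ.1

Answer: SAME — A ⇓ λ.λ.λ.λ.1, B ⇓ λ.λ.λ.λ.1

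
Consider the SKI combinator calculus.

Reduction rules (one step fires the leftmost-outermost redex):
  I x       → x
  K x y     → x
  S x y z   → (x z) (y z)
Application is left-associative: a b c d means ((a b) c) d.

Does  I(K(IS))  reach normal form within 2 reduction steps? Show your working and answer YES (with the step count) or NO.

Answer: YES — reaches normal form KS in 2 ≤ 2 steps

Reduction:
  start: I(K(IS))
  step 1: K(IS)
  step 2: KS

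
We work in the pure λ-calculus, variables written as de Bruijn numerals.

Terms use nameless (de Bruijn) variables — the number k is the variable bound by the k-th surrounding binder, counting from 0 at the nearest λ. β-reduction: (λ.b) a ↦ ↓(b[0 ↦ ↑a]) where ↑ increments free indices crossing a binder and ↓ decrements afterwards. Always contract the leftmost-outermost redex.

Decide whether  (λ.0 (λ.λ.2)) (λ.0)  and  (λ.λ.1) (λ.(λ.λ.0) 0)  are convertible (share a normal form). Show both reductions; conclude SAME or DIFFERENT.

Term A:
  start: (λ.0 (λ.λ.2)) (λ.0)
  →1  (λ.0) (λ.λ.λ.0)
  →2  λ.λ.λ.0

Term B:
  start: (λ.λ.1) (λ.(λ.λ.0) 0)
  →1  λ.λ.(λ.λ.0) 0
  →2  λ.λ.λ.0

Answer: SAME — A ⇓ λ.λ.λ.0, B ⇓ λ.λ.λ.0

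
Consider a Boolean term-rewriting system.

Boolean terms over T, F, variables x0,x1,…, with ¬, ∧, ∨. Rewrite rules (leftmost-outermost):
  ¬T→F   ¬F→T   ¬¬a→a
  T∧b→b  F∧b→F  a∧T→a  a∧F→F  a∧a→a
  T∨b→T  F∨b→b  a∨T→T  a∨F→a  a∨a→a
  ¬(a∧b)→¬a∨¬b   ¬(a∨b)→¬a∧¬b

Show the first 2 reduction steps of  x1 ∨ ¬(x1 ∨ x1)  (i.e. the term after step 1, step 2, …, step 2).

Answer: after 2 steps: x1 ∨ ¬x1

Derivation:
  start: x1 ∨ ¬(x1 ∨ x1)
  →1  x1 ∨ (¬x1 ∧ ¬x1)
  →2  x1 ∨ ¬x1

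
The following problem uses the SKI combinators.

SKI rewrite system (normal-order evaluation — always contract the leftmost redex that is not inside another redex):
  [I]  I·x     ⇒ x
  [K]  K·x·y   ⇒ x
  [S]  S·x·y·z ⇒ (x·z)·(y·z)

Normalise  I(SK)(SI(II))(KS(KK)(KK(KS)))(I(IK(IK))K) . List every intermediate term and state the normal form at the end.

Answer: normal form = SKK  (in 9 steps)

Working:
  start: I(SK)(SI(II))(KS(KK)(KK(KS)))(I(IK(IK))K)
  →1  SK(SI(II))(KS(KK)(KK(KS)))(I(IK(IK))K)
  →2  K(KS(KK)(KK(KS)))(SI(II)(KS(KK)(KK(KS))))(I(IK(IK))K)
  →3  KS(KK)(KK(KS))(I(IK(IK))K)
  →4  S(KK(KS))(I(IK(IK))K)
  →5  SK(I(IK(IK))K)
  →6  SK(IK(IK)K)
  →7  SK(K(IK)K)
  →8  SK(IK)
  →9  SKK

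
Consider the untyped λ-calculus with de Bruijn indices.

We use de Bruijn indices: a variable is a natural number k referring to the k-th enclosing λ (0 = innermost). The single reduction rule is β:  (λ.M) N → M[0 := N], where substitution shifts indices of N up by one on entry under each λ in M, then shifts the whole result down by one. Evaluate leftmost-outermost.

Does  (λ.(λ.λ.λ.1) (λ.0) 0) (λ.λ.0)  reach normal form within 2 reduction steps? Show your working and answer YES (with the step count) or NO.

  start: (λ.(λ.λ.λ.1) (λ.0) 0) (λ.λ.0)
  [1] (λ.λ.λ.1) (λ.0) (λ.λ.0)
  [2] (λ.λ.1) (λ.λ.0)

Answer: NO — after 2 steps the term is (λ.λ.1) (λ.λ.0), not yet normal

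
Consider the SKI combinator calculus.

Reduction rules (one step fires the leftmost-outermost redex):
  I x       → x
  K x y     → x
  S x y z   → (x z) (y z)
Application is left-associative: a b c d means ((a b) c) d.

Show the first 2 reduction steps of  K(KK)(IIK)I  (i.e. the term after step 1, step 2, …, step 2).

Answer: after 2 steps: K

Reduction:
  start: K(KK)(IIK)I
  →1  KKI
  →2  K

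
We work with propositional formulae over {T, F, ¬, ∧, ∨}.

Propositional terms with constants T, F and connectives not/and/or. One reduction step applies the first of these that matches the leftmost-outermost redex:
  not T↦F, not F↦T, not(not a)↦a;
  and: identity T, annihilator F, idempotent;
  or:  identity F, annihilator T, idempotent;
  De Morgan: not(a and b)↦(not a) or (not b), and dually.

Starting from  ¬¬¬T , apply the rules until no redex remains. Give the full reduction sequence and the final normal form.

Answer: normal form = F  (in 2 steps)

Working:
  start: ¬¬¬T
  →1  ¬T
  →2  F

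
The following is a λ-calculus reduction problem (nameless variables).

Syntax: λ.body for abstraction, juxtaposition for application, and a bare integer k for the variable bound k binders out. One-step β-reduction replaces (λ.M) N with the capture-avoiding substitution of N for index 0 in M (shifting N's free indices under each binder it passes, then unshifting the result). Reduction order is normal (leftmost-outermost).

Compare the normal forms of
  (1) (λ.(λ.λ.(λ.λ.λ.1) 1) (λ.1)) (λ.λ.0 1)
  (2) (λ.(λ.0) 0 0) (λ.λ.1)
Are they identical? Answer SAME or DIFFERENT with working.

Answer: SAME — A ⇓ λ.λ.λ.1, B ⇓ λ.λ.λ.1

Derivation:
Term A:
  start: (λ.(λ.λ.(λ.λ.λ.1) 1) (λ.1)) (λ.λ.0 1)
  step 1: (λ.λ.(λ.λ.λ.1) 1) (λ.λ.λ.0 1)
  step 2: λ.(λ.λ.λ.1) (λ.λ.λ.0 1)
  step 3: λ.λ.λ.1

Term B:
  start: (λ.(λ.0) 0 0) (λ.λ.1)
  step 1: (λ.0) (λ.λ.1) (λ.λ.1)
  step 2: (λ.λ.1) (λ.λ.1)
  step 3: λ.λ.λ.1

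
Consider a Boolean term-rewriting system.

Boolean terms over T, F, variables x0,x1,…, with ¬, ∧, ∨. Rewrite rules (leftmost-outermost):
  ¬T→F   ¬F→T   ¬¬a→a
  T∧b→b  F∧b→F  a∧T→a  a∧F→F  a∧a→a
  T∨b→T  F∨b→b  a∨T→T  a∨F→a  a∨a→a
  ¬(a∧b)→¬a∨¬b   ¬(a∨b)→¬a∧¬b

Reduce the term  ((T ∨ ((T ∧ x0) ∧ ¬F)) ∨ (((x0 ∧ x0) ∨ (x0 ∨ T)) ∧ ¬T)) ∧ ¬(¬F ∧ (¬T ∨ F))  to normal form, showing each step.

  start: ((T ∨ ((T ∧ x0) ∧ ¬F)) ∨ (((x0 ∧ x0) ∨ (x0 ∨ T)) ∧ ¬T)) ∧ ¬(¬F ∧ (¬T ∨ F))
  →1  (T ∨ (((x0 ∧ x0) ∨ (x0 ∨ T)) ∧ ¬T)) ∧ ¬(¬F ∧ (¬T ∨ F))
  →2  T ∧ ¬(¬F ∧ (¬T ∨ F))
  →3  ¬(¬F ∧ (¬T ∨ F))
  →4  ¬¬F ∨ ¬(¬T ∨ F)
  →5  F ∨ ¬(¬T ∨ F)
  →6  ¬(¬T ∨ F)
  →7  ¬¬T ∧ ¬F
  →8  T ∧ ¬F
  →9  ¬F
  →10  T

Answer: normal form = T  (in 10 steps)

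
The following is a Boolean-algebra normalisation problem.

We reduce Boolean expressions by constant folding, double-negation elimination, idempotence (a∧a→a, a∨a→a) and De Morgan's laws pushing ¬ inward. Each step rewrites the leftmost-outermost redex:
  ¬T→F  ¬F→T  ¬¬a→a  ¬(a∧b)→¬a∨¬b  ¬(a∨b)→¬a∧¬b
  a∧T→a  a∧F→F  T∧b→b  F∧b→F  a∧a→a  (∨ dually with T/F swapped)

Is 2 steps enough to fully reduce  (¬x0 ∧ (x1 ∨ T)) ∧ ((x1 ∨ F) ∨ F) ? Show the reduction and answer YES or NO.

Answer: NO — after 2 steps the term is ¬x0 ∧ ((x1 ∨ F) ∨ F), not yet normal

Working:
  start: (¬x0 ∧ (x1 ∨ T)) ∧ ((x1 ∨ F) ∨ F)
  →1  (¬x0 ∧ T) ∧ ((x1 ∨ F) ∨ F)
  →2  ¬x0 ∧ ((x1 ∨ F) ∨ F)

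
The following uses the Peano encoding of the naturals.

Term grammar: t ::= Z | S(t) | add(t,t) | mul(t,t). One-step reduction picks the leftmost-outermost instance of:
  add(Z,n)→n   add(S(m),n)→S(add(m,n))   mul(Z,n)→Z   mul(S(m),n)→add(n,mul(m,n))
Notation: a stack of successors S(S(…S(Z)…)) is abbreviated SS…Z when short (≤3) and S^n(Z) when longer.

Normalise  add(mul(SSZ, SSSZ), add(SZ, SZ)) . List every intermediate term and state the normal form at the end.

  start: add(mul(SSZ, SSSZ), add(SZ, SZ))
  step 1: add(add(SSSZ, mul(SZ, SSSZ)), add(SZ, SZ))
  step 2: add(S(add(SSZ, mul(SZ, SSSZ))), add(SZ, SZ))
  step 3: S(add(add(SSZ, mul(SZ, SSSZ)), add(SZ, SZ)))
  step 4: S(add(S(add(SZ, mul(SZ, SSSZ))), add(SZ, SZ)))
  step 5: S(S(add(add(SZ, mul(SZ, SSSZ)), add(SZ, SZ))))
  step 6: S(S(add(S(add(Z, mul(SZ, SSSZ))), add(SZ, SZ))))
  step 7: S(S(S(add(add(Z, mul(SZ, SSSZ)), add(SZ, SZ)))))
  step 8: S(S(S(add(mul(SZ, SSSZ), add(SZ, SZ)))))
  step 9: S(S(S(add(add(SSSZ, mul(Z, SSSZ)), add(SZ, SZ)))))
  step 10: S(S(S(add(S(add(SSZ, mul(Z, SSSZ))), add(SZ, SZ)))))
  step 11: S(S(S(S(add(add(SSZ, mul(Z, SSSZ)), add(SZ, SZ))))))
  step 12: S(S(S(S(add(S(add(SZ, mul(Z, SSSZ))), add(SZ, SZ))))))
  step 13: S(S(S(S(S(add(add(SZ, mul(Z, SSSZ)), add(SZ, SZ)))))))
  step 14: S(S(S(S(S(add(S(add(Z, mul(Z, SSSZ))), add(SZ, SZ)))))))
  step 15: S(S(S(S(S(S(add(add(Z, mul(Z, SSSZ)), add(SZ, SZ))))))))
  step 16: S(S(S(S(S(S(add(mul(Z, SSSZ), add(SZ, SZ))))))))
  step 17: S(S(S(S(S(S(add(Z, add(SZ, SZ))))))))
  step 18: S(S(S(S(S(S(add(SZ, SZ)))))))
  step 19: S(S(S(S(S(S(S(add(Z, SZ))))))))
  step 20: S^8(Z)

Answer: normal form = S^8(Z)  (in 20 steps)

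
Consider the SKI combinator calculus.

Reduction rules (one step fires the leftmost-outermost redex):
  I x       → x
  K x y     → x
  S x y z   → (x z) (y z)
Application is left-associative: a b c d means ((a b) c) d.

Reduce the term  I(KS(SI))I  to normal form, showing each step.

  start: I(KS(SI))I
  →1  KS(SI)I
  →2  SI

Answer: normal form = SI  (in 2 steps)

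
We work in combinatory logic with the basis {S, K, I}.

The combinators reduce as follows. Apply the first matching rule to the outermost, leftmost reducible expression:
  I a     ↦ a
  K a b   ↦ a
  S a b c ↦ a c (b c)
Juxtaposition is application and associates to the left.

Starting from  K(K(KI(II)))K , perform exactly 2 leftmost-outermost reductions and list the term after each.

  start: K(K(KI(II)))K
  →1  K(KI(II))
  →2  KI

Answer: after 2 steps: KI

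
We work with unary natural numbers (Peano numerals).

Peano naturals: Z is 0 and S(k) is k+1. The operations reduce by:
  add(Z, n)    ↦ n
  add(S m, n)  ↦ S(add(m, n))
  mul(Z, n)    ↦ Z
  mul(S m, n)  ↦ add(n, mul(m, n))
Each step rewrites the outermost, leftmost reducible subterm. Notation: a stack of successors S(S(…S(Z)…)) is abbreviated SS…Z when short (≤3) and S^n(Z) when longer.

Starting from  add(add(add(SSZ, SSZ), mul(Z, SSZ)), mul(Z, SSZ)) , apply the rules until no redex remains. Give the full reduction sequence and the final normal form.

  start: add(add(add(SSZ, SSZ), mul(Z, SSZ)), mul(Z, SSZ))
  step 1: add(add(S(add(SZ, SSZ)), mul(Z, SSZ)), mul(Z, SSZ))
  step 2: add(S(add(add(SZ, SSZ), mul(Z, SSZ))), mul(Z, SSZ))
  step 3: S(add(add(add(SZ, SSZ), mul(Z, SSZ)), mul(Z, SSZ)))
  step 4: S(add(add(S(add(Z, SSZ)), mul(Z, SSZ)), mul(Z, SSZ)))
  step 5: S(add(S(add(add(Z, SSZ), mul(Z, SSZ))), mul(Z, SSZ)))
  step 6: S(S(add(add(add(Z, SSZ), mul(Z, SSZ)), mul(Z, SSZ))))
  step 7: S(S(add(add(SSZ, mul(Z, SSZ)), mul(Z, SSZ))))
  step 8: S(S(add(S(add(SZ, mul(Z, SSZ))), mul(Z, SSZ))))
  step 9: S(S(S(add(add(SZ, mul(Z, SSZ)), mul(Z, SSZ)))))
  step 10: S(S(S(add(S(add(Z, mul(Z, SSZ))), mul(Z, SSZ)))))
  step 11: S(S(S(S(add(add(Z, mul(Z, SSZ)), mul(Z, SSZ))))))
  step 12: S(S(S(S(add(mul(Z, SSZ), mul(Z, SSZ))))))
  step 13: S(S(S(S(add(Z, mul(Z, SSZ))))))
  step 14: S(S(S(S(mul(Z, SSZ)))))
  step 15: S^4(Z)

Answer: normal form = S^4(Z)  (in 15 steps)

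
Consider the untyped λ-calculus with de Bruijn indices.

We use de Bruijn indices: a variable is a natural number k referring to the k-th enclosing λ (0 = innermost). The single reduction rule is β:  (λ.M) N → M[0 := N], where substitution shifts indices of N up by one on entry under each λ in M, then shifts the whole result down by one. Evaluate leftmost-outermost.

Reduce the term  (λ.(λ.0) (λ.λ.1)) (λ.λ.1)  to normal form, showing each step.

Answer: normal form = λ.λ.1  (in 2 steps)

Derivation:
  start: (λ.(λ.0) (λ.λ.1)) (λ.λ.1)
  →1  (λ.0) (λ.λ.1)
  →2  λ.λ.1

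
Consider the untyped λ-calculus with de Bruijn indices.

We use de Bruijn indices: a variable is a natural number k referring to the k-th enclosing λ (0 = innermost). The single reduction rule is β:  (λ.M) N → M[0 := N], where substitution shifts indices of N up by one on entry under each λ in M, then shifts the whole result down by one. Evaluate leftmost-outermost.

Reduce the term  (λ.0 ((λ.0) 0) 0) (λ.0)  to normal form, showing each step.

Answer: normal form = λ.0  (in 4 steps)

Reduction:
  start: (λ.0 ((λ.0) 0) 0) (λ.0)
  →1  (λ.0) ((λ.0) (λ.0)) (λ.0)
  →2  (λ.0) (λ.0) (λ.0)
  →3  (λ.0) (λ.0)
  →4  λ.0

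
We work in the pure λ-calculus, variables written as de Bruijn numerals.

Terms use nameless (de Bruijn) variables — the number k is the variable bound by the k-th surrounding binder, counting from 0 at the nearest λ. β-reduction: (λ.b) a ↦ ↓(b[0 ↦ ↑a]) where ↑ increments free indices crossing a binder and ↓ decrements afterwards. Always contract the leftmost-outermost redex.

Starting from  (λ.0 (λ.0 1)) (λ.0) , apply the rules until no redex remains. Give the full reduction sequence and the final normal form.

Answer: normal form = λ.0 (λ.0)  (in 2 steps)

Reduction:
  start: (λ.0 (λ.0 1)) (λ.0)
  →1  (λ.0) (λ.0 (λ.0))
  →2  λ.0 (λ.0)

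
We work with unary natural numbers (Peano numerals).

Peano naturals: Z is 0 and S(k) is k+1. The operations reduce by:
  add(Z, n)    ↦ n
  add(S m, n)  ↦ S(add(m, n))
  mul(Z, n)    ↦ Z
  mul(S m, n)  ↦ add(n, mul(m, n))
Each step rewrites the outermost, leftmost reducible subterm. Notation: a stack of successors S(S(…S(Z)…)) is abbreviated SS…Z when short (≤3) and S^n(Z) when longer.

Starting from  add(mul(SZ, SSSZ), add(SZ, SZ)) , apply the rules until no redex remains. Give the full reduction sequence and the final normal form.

  start: add(mul(SZ, SSSZ), add(SZ, SZ))
  →1  add(add(SSSZ, mul(Z, SSSZ)), add(SZ, SZ))
  →2  add(S(add(SSZ, mul(Z, SSSZ))), add(SZ, SZ))
  →3  S(add(add(SSZ, mul(Z, SSSZ)), add(SZ, SZ)))
  →4  S(add(S(add(SZ, mul(Z, SSSZ))), add(SZ, SZ)))
  →5  S(S(add(add(SZ, mul(Z, SSSZ)), add(SZ, SZ))))
  →6  S(S(add(S(add(Z, mul(Z, SSSZ))), add(SZ, SZ))))
  →7  S(S(S(add(add(Z, mul(Z, SSSZ)), add(SZ, SZ)))))
  →8  S(S(S(add(mul(Z, SSSZ), add(SZ, SZ)))))
  →9  S(S(S(add(Z, add(SZ, SZ)))))
  →10  S(S(S(add(SZ, SZ))))
  →11  S(S(S(S(add(Z, SZ)))))
  →12  S^5(Z)

Answer: normal form = S^5(Z)  (in 12 steps)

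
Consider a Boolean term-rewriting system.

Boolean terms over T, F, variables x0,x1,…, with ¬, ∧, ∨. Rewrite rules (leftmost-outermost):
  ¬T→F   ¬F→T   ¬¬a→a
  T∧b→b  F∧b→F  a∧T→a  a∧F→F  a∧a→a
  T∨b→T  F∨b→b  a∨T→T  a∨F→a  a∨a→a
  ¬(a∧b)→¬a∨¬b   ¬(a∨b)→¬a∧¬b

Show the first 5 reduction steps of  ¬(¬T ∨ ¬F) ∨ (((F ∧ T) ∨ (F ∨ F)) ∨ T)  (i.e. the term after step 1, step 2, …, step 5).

Answer: after 5 steps: ((F ∧ T) ∨ (F ∨ F)) ∨ T

Working:
  start: ¬(¬T ∨ ¬F) ∨ (((F ∧ T) ∨ (F ∨ F)) ∨ T)
  step 1: (¬¬T ∧ ¬¬F) ∨ (((F ∧ T) ∨ (F ∨ F)) ∨ T)
  step 2: (T ∧ ¬¬F) ∨ (((F ∧ T) ∨ (F ∨ F)) ∨ T)
  step 3: ¬¬F ∨ (((F ∧ T) ∨ (F ∨ F)) ∨ T)
  step 4: F ∨ (((F ∧ T) ∨ (F ∨ F)) ∨ T)
  step 5: ((F ∧ T) ∨ (F ∨ F)) ∨ T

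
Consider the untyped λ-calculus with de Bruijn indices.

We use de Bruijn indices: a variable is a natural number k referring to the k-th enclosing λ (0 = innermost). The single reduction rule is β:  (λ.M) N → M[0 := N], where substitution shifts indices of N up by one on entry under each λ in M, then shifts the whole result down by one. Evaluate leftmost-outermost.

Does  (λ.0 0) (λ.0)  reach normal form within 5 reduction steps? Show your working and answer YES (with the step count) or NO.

Answer: YES — reaches normal form λ.0 in 2 ≤ 5 steps

Working:
  start: (λ.0 0) (λ.0)
  [1] (λ.0) (λ.0)
  [2] λ.0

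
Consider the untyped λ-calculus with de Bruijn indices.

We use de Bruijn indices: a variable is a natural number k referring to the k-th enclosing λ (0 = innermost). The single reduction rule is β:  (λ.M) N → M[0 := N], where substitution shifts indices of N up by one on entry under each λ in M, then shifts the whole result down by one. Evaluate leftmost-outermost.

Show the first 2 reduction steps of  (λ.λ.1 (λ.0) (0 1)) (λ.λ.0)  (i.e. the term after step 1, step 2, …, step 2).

Answer: after 2 steps: λ.(λ.0) (0 (λ.λ.0))

Working:
  start: (λ.λ.1 (λ.0) (0 1)) (λ.λ.0)
  [1] λ.(λ.λ.0) (λ.0) (0 (λ.λ.0))
  [2] λ.(λ.0) (0 (λ.λ.0))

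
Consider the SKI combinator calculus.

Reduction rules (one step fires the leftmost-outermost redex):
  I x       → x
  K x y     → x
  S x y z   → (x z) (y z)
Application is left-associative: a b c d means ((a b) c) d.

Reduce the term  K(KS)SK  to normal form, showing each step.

Answer: normal form = S  (in 2 steps)

Reduction:
  start: K(KS)SK
  step 1: KSK
  step 2: S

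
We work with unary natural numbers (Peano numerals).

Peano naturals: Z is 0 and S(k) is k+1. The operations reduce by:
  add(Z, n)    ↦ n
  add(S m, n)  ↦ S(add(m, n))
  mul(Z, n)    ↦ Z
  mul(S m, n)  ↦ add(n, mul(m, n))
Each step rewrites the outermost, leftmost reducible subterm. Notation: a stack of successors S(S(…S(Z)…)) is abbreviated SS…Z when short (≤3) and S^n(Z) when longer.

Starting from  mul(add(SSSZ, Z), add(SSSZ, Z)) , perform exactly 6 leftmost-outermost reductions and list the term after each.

Answer: after 6 steps: S(S(add(add(SZ, Z), mul(add(SSZ, Z), add(SSSZ, Z)))))

Working:
  start: mul(add(SSSZ, Z), add(SSSZ, Z))
  →1  mul(S(add(SSZ, Z)), add(SSSZ, Z))
  →2  add(add(SSSZ, Z), mul(add(SSZ, Z), add(SSSZ, Z)))
  →3  add(S(add(SSZ, Z)), mul(add(SSZ, Z), add(SSSZ, Z)))
  →4  S(add(add(SSZ, Z), mul(add(SSZ, Z), add(SSSZ, Z))))
  →5  S(add(S(add(SZ, Z)), mul(add(SSZ, Z), add(SSSZ, Z))))
  →6  S(S(add(add(SZ, Z), mul(add(SSZ, Z), add(SSSZ, Z)))))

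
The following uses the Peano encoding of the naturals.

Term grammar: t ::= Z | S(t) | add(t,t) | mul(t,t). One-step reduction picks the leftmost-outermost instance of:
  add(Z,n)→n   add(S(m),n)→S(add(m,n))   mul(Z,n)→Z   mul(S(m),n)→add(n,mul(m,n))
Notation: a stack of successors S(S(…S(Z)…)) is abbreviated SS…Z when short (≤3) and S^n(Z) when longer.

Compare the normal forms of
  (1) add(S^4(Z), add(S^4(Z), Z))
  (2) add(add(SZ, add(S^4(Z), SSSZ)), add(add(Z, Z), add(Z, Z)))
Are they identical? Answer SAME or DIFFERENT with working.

Answer: SAME — A ⇓ S^8(Z), B ⇓ S^8(Z)

Working:
Term A:
  start: add(S^4(Z), add(S^4(Z), Z))
  →1  S(add(SSSZ, add(S^4(Z), Z)))
  →2  S(S(add(SSZ, add(S^4(Z), Z))))
  →3  S(S(S(add(SZ, add(S^4(Z), Z)))))
  →4  S(S(S(S(add(Z, add(S^4(Z), Z))))))
  →5  S(S(S(S(add(S^4(Z), Z)))))
  →6  S(S(S(S(S(add(SSSZ, Z))))))
  →7  S(S(S(S(S(S(add(SSZ, Z)))))))
  →8  S(S(S(S(S(S(S(add(SZ, Z))))))))
  →9  S(S(S(S(S(S(S(S(add(Z, Z)))))))))
  →10  S^8(Z)

Term B:
  start: add(add(SZ, add(S^4(Z), SSSZ)), add(add(Z, Z), add(Z, Z)))
  →1  add(S(add(Z, add(S^4(Z), SSSZ))), add(add(Z, Z), add(Z, Z)))
  →2  S(add(add(Z, add(S^4(Z), SSSZ)), add(add(Z, Z), add(Z, Z))))
  →3  S(add(add(S^4(Z), SSSZ), add(add(Z, Z), add(Z, Z))))
  →4  S(add(S(add(SSSZ, SSSZ)), add(add(Z, Z), add(Z, Z))))
  →5  S(S(add(add(SSSZ, SSSZ), add(add(Z, Z), add(Z, Z)))))
  →6  S(S(add(S(add(SSZ, SSSZ)), add(add(Z, Z), add(Z, Z)))))
  →7  S(S(S(add(add(SSZ, SSSZ), add(add(Z, Z), add(Z, Z))))))
  →8  S(S(S(add(S(add(SZ, SSSZ)), add(add(Z, Z), add(Z, Z))))))
  →9  S(S(S(S(add(add(SZ, SSSZ), add(add(Z, Z), add(Z, Z)))))))
  →10  S(S(S(S(add(S(add(Z, SSSZ)), add(add(Z, Z), add(Z, Z)))))))
  →11  S(S(S(S(S(add(add(Z, SSSZ), add(add(Z, Z), add(Z, Z))))))))
  →12  S(S(S(S(S(add(SSSZ, add(add(Z, Z), add(Z, Z))))))))
  →13  S(S(S(S(S(S(add(SSZ, add(add(Z, Z), add(Z, Z)))))))))
  →14  S(S(S(S(S(S(S(add(SZ, add(add(Z, Z), add(Z, Z))))))))))
  →15  S(S(S(S(S(S(S(S(add(Z, add(add(Z, Z), add(Z, Z)))))))))))
  →16  S(S(S(S(S(S(S(S(add(add(Z, Z), add(Z, Z))))))))))
  →17  S(S(S(S(S(S(S(S(add(Z, add(Z, Z))))))))))
  →18  S(S(S(S(S(S(S(S(add(Z, Z)))))))))
  →19  S^8(Z)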